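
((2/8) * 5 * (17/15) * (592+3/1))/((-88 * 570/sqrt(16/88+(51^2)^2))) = -2023 * sqrt(818589343)/1324224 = -43.71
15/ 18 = 5/ 6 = 0.83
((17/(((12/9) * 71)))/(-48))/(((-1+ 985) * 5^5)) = -17/13972800000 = -0.00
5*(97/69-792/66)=-3655/69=-52.97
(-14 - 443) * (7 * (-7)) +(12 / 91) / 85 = 173209867 / 7735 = 22393.00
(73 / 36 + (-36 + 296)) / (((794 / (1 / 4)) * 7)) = 9433 / 800352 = 0.01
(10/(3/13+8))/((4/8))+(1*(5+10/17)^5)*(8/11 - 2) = -11587177652730/1671171689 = -6933.57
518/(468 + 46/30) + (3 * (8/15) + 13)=552989/35215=15.70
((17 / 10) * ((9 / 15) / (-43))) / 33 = -17 / 23650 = -0.00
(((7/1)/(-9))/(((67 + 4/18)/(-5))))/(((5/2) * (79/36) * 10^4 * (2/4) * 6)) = 21/59743750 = 0.00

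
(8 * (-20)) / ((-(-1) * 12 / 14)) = -560 / 3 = -186.67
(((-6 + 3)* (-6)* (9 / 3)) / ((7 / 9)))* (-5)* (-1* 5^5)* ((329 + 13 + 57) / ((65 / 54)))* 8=37397700000 / 13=2876746153.85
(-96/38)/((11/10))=-480/209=-2.30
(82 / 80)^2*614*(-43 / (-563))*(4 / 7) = 28.15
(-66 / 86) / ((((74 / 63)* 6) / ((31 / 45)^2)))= -73997 / 1431900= -0.05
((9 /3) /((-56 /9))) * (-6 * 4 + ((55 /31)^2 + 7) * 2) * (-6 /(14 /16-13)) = 576720 /652519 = 0.88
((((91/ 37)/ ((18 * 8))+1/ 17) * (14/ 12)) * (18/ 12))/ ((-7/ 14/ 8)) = -48125/ 22644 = -2.13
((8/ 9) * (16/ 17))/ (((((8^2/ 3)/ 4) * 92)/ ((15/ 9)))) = 10/ 3519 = 0.00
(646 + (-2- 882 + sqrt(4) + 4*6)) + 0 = -212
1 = 1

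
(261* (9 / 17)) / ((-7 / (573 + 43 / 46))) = -3647997 / 322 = -11329.18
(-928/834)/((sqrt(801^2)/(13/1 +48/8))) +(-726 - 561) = -429888695/334017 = -1287.03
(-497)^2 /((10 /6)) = 741027 /5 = 148205.40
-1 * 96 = -96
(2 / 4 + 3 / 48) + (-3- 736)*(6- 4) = -23639 / 16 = -1477.44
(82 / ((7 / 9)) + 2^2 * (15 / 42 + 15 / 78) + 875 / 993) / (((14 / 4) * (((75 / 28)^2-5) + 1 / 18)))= 941286432 / 67716311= 13.90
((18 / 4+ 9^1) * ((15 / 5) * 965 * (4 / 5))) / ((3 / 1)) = 10422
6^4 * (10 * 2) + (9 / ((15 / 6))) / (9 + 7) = 1036809 / 40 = 25920.22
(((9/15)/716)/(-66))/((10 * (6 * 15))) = -1/70884000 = -0.00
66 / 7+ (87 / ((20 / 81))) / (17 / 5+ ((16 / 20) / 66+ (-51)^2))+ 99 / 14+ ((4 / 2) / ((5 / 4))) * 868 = 12079097923 / 8594560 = 1405.44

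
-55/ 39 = -1.41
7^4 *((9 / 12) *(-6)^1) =-21609 / 2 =-10804.50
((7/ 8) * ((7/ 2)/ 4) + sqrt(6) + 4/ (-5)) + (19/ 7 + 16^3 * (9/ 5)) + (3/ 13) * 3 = sqrt(6) + 42958827/ 5824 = 7378.62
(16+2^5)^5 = 254803968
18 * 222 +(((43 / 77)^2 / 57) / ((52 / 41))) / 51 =3581420494385 / 896251356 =3996.00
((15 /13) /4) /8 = 15 /416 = 0.04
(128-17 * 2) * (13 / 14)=611 / 7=87.29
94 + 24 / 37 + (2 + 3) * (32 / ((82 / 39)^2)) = 8137942 / 62197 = 130.84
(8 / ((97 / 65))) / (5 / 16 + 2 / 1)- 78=-271622 / 3589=-75.68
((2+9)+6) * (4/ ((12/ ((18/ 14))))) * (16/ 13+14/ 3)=3910/ 91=42.97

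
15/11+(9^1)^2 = 906/11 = 82.36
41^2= 1681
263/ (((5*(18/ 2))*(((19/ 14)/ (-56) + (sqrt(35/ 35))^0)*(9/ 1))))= 206192/ 309825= 0.67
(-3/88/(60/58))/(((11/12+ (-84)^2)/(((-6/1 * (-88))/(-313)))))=1044/132528895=0.00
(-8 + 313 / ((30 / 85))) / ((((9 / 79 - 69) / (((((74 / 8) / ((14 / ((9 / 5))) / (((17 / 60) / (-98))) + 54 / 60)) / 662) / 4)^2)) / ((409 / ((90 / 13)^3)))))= -148094700727494131 / 5581723770493408075953070080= -0.00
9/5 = 1.80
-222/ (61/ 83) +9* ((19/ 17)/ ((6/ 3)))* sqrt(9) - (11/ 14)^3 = -817982299/ 2845528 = -287.46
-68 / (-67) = 68 / 67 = 1.01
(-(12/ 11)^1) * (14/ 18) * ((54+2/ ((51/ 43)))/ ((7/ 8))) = -90880/ 1683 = -54.00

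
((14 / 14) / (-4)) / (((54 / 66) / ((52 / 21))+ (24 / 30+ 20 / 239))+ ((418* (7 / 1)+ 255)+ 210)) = -170885 / 2318714027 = -0.00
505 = 505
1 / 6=0.17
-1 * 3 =-3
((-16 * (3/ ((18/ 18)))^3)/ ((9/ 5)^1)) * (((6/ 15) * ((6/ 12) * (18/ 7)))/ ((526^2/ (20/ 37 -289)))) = 2305368/ 17914771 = 0.13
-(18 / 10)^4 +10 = -311 / 625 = -0.50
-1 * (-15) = 15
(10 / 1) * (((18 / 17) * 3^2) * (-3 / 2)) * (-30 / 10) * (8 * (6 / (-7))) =-349920 / 119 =-2940.50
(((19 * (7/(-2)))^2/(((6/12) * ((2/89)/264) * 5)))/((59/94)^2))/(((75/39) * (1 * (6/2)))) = 3978460301816/435125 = 9143258.38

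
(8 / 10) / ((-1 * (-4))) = 1 / 5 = 0.20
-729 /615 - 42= -8853 /205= -43.19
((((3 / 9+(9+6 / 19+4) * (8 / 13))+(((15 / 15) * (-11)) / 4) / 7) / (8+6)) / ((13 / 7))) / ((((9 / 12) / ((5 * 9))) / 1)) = 843905 / 44954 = 18.77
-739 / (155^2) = -739 / 24025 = -0.03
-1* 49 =-49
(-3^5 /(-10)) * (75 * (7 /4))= 25515 /8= 3189.38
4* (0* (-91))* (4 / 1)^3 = 0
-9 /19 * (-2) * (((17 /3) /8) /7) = 51 /532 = 0.10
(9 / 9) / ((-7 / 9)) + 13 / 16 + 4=395 / 112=3.53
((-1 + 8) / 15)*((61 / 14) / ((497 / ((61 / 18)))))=3721 / 268380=0.01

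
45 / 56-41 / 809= 34109 / 45304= 0.75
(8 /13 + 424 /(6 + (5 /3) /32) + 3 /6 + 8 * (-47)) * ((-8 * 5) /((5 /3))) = 55256436 /7553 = 7315.83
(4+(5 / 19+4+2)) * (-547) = -106665 / 19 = -5613.95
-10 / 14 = -5 / 7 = -0.71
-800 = -800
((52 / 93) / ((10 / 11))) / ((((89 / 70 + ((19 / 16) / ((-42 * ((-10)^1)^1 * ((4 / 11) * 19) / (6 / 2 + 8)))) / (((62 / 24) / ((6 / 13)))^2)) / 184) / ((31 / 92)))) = 2601142544 / 86736207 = 29.99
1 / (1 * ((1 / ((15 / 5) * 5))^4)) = 50625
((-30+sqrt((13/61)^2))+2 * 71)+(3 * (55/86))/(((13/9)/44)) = 5819225/34099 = 170.66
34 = 34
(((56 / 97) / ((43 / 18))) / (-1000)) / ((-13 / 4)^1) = 504 / 6777875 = 0.00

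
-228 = -228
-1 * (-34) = 34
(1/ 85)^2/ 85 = 1/ 614125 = 0.00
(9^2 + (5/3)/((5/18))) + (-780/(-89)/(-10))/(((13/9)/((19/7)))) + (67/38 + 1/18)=9286678/106533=87.17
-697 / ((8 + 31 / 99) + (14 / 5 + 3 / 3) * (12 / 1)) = -345015 / 26687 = -12.93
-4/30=-2/15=-0.13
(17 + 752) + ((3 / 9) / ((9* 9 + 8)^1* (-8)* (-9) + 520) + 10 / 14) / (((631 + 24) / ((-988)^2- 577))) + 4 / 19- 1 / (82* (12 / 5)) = 136082659003061 / 74234524560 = 1833.15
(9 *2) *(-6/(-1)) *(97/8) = 2619/2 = 1309.50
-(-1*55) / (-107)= -55 / 107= -0.51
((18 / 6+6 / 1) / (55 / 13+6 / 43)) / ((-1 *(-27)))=559 / 7329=0.08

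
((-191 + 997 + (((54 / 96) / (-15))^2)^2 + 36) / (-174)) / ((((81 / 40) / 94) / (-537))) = 120625.73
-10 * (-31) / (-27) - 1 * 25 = -985 / 27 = -36.48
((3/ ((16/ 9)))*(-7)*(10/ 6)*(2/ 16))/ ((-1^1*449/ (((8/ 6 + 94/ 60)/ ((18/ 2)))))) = 0.00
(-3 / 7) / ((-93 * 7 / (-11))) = -11 / 1519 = -0.01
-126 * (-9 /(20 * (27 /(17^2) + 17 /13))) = 304317 /7520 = 40.47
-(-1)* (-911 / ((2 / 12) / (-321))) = 1754586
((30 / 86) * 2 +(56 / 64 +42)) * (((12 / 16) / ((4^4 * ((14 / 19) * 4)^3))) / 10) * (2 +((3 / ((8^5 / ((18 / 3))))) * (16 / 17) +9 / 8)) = 16781294581077 / 10768900350279680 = 0.00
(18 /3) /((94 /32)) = 96 /47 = 2.04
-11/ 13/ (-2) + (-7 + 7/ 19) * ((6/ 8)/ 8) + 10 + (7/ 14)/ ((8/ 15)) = 5305/ 494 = 10.74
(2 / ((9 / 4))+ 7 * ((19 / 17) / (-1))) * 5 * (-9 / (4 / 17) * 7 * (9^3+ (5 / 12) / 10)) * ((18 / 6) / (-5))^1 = -4060944.34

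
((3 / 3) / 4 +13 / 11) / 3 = 21 / 44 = 0.48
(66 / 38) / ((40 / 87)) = 2871 / 760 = 3.78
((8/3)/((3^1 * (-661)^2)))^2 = 64/15462896779521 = 0.00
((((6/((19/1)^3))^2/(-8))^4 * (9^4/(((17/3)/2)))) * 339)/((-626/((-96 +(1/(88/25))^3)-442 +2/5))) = 80189921158194348027/1421077244582313506226915325884468435804160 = 0.00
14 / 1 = 14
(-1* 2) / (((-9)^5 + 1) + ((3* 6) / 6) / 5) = 10 / 295237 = 0.00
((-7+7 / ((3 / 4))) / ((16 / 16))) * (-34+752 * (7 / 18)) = 16282 / 27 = 603.04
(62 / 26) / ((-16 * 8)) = -31 / 1664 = -0.02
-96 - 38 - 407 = -541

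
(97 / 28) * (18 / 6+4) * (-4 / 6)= -16.17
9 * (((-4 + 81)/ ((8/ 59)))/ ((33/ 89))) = 110271/ 8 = 13783.88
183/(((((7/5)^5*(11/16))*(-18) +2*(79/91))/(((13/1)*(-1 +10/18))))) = 7216300000/442392789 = 16.31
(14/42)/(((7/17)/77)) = 62.33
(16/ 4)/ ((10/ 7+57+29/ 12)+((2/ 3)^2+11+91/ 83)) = 83664/ 1534943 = 0.05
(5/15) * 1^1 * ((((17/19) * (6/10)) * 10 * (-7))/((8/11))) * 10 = -6545/38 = -172.24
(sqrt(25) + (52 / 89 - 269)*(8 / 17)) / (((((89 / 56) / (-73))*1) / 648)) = 486220408128 / 134657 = 3610806.78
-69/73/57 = -0.02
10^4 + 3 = 10003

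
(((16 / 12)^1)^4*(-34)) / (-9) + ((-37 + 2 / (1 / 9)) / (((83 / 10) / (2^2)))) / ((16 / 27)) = -425021 / 121014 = -3.51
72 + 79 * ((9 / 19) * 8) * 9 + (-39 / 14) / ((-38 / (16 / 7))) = 2575596 / 931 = 2766.48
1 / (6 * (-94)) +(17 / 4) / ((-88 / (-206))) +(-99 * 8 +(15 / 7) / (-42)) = -951025865 / 1215984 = -782.10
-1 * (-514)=514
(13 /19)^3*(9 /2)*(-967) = -19120491 /13718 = -1393.82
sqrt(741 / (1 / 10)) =sqrt(7410) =86.08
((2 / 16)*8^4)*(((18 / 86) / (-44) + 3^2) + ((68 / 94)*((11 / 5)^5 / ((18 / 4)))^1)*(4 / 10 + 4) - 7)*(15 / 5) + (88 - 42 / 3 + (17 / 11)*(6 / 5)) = 61620716078596 / 1042078125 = 59132.53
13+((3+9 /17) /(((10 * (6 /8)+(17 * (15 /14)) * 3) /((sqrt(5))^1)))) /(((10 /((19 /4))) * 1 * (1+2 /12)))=13.05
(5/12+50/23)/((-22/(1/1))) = -65/552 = -0.12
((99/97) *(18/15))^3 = 209584584/114084125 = 1.84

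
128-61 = 67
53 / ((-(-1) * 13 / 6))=318 / 13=24.46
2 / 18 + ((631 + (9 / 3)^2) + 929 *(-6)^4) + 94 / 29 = 314407739 / 261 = 1204627.35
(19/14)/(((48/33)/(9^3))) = 680.18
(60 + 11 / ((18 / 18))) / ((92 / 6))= 213 / 46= 4.63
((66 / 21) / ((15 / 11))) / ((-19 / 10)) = -484 / 399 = -1.21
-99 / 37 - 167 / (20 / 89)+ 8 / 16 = -551541 / 740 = -745.33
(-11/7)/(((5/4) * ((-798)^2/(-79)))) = 869/5572035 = 0.00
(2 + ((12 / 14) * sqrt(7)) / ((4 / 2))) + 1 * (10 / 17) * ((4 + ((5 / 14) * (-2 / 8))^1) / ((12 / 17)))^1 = 3 * sqrt(7) / 7 + 589 / 112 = 6.39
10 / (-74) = -5 / 37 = -0.14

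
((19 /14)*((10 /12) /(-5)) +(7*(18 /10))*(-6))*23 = -732481 /420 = -1744.00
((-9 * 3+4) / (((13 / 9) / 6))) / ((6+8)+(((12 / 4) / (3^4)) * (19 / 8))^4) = -6.82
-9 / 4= -2.25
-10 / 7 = -1.43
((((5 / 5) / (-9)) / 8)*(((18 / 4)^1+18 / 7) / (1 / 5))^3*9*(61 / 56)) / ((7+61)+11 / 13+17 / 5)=-480904441875 / 5772849152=-83.30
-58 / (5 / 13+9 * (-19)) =0.34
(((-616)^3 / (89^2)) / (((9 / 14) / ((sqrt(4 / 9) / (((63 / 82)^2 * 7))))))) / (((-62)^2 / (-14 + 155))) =-1507549632512 / 5549207049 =-271.67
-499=-499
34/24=17/12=1.42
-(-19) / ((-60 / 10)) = -19 / 6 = -3.17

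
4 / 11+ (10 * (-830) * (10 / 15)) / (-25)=7316 / 33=221.70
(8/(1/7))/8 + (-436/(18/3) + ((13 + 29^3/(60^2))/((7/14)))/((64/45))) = -290753/7680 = -37.86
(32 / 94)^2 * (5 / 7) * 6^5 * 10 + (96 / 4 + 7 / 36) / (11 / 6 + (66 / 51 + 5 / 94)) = 9116817956527 / 1414678944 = 6444.44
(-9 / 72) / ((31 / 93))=-3 / 8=-0.38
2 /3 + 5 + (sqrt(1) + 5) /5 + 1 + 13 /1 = 313 /15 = 20.87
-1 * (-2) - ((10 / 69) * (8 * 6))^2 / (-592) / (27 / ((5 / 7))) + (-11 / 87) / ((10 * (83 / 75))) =35451882181 / 17808415758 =1.99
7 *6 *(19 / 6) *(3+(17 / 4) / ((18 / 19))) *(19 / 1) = 1362053 / 72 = 18917.40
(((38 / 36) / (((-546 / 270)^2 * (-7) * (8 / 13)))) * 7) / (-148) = 4275 / 1508416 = 0.00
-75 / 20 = -15 / 4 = -3.75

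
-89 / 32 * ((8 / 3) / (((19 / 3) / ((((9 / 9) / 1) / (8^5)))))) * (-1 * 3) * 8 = 267 / 311296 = 0.00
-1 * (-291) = 291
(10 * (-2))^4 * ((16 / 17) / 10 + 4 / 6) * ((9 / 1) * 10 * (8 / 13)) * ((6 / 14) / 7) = 4469760000 / 10829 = 412758.33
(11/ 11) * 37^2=1369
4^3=64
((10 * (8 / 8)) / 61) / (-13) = -10 / 793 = -0.01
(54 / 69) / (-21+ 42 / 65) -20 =-67750 / 3381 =-20.04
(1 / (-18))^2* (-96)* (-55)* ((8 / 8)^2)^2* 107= 47080 / 27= 1743.70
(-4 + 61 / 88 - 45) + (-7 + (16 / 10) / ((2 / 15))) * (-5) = -6451 / 88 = -73.31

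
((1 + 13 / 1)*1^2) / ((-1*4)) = -7 / 2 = -3.50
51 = 51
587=587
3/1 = 3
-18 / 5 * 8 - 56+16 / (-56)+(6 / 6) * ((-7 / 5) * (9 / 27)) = -8983 / 105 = -85.55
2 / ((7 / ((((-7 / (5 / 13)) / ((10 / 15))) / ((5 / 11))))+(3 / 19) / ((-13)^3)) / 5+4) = 13775190 / 27389731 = 0.50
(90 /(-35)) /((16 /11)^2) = -1089 /896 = -1.22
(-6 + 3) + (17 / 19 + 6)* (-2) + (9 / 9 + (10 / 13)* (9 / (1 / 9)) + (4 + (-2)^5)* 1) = 4574 / 247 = 18.52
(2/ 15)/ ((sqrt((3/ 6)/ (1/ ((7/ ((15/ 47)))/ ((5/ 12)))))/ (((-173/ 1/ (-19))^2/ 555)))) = 29929 *sqrt(658)/ 197750385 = 0.00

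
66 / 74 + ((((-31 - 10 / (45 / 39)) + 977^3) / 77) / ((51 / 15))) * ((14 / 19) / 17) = 154398.14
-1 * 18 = -18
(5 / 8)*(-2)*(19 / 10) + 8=45 / 8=5.62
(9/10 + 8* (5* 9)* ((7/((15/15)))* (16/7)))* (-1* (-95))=1094571/2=547285.50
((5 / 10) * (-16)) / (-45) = 8 / 45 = 0.18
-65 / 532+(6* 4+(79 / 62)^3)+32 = 1836768301 / 31697624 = 57.95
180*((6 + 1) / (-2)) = -630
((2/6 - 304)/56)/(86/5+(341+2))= -4555/302568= -0.02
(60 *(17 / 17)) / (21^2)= 20 / 147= 0.14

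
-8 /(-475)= 8 /475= 0.02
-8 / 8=-1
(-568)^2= 322624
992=992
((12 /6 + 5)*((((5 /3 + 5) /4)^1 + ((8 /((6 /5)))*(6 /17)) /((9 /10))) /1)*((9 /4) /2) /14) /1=655 /272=2.41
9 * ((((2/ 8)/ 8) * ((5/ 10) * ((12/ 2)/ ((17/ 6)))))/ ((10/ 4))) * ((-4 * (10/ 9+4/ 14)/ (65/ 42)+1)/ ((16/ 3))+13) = 1.49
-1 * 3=-3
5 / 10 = 1 / 2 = 0.50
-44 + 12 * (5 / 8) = -36.50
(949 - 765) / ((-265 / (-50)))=1840 / 53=34.72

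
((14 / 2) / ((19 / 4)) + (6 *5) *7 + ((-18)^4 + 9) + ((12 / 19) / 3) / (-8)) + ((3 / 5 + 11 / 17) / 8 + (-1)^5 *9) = 679511917 / 6460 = 105187.60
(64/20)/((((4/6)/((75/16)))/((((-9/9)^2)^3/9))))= 5/2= 2.50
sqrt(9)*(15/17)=45/17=2.65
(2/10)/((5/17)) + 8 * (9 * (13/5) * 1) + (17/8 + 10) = 40001/200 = 200.00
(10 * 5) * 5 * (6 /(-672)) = -125 /56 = -2.23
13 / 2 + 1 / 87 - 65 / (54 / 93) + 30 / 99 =-301828 / 2871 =-105.13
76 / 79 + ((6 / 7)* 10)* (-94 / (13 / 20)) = -8904284 / 7189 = -1238.60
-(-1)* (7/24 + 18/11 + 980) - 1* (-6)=260813/264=987.93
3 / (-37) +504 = 18645 / 37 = 503.92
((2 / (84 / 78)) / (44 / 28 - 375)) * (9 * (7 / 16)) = -819 / 41824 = -0.02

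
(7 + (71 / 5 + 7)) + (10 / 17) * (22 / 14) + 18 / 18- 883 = -507461 / 595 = -852.88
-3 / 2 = -1.50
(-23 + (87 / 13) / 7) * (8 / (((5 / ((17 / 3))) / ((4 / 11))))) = -1091264 / 15015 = -72.68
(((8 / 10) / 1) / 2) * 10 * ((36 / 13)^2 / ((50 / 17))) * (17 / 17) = 44064 / 4225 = 10.43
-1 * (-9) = 9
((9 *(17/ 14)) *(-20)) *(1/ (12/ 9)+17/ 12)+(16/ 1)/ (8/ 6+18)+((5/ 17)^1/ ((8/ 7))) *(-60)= -3369453/ 6902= -488.19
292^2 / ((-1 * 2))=-42632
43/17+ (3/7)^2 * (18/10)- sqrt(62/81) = 11912/4165- sqrt(62)/9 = 1.99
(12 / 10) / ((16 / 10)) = 3 / 4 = 0.75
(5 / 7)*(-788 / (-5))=788 / 7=112.57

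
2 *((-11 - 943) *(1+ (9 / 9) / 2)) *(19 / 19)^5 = -2862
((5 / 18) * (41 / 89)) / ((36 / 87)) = 5945 / 19224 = 0.31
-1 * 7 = -7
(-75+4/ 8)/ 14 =-149/ 28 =-5.32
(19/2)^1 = 19/2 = 9.50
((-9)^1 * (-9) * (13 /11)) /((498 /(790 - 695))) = 33345 /1826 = 18.26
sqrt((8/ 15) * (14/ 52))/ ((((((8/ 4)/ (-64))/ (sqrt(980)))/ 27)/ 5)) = -40320 * sqrt(273)/ 13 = -51245.83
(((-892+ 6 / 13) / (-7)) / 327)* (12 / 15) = 9272 / 29757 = 0.31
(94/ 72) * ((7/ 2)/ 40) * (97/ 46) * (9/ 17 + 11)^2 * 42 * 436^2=25490057755484/ 99705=255654759.09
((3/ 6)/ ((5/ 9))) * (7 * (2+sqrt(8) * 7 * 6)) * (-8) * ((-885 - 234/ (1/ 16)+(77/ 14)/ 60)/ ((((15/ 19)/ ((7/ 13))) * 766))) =517141639/ 1244750+10859974419 * sqrt(2)/ 622375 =25092.42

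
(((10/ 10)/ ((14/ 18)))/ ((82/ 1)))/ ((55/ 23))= 207/ 31570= 0.01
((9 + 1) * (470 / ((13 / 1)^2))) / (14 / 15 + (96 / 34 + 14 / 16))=9588000 / 1596881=6.00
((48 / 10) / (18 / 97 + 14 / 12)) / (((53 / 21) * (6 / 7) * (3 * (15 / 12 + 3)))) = 0.13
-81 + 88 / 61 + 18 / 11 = -52285 / 671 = -77.92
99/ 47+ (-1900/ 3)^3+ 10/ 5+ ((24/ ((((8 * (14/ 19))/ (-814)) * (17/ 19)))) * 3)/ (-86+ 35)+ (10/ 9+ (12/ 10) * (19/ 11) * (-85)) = -7173765044009314/ 28239057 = -254036990.12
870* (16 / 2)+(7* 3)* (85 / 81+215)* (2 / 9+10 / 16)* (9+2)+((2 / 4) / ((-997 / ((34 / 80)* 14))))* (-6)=238601478701 / 4845420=49242.68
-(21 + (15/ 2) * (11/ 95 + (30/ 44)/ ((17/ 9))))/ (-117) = 116423/ 554268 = 0.21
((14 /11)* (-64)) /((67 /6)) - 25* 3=-60651 /737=-82.29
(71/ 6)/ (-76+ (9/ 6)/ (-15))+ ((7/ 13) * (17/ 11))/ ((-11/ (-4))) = 528293/ 3591159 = 0.15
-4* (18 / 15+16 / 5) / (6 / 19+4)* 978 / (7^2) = -817608 / 10045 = -81.39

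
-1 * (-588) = 588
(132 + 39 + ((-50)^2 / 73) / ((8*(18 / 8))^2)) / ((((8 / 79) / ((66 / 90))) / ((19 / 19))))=219802253 / 177390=1239.09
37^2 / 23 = 1369 / 23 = 59.52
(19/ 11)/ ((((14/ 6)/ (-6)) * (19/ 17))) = -306/ 77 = -3.97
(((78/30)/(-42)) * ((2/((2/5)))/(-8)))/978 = 13/328608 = 0.00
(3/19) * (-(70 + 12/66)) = -2316/209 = -11.08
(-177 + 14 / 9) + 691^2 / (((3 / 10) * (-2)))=-7163794 / 9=-795977.11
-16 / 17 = -0.94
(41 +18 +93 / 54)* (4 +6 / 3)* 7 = 7651 / 3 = 2550.33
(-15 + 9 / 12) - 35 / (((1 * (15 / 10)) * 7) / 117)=-1617 / 4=-404.25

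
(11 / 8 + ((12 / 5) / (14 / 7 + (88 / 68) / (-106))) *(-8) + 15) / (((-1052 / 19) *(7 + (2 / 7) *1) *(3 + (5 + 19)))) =-21330407 / 34592663520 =-0.00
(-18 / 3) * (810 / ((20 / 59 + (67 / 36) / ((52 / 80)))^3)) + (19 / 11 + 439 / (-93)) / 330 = -10794339483502322551 / 72927466591322475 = -148.01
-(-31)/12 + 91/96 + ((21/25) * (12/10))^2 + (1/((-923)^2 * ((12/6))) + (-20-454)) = -199970178415647/425964500000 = -469.45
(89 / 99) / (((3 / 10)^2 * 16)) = 2225 / 3564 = 0.62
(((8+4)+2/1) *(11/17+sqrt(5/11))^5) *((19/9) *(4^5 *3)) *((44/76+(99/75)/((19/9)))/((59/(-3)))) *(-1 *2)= 46882191376384/2094289075+8998974193664 *sqrt(55)/2981282095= 44771.46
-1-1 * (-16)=15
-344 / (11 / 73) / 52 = -6278 / 143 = -43.90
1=1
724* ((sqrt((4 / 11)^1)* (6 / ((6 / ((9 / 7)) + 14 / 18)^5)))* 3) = 1539053136* sqrt(11) / 3107227739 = 1.64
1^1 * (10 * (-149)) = -1490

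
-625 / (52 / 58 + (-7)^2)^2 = -525625 / 2093809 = -0.25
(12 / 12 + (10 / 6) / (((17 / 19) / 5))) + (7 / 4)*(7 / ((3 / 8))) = 2192 / 51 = 42.98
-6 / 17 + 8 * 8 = 1082 / 17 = 63.65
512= 512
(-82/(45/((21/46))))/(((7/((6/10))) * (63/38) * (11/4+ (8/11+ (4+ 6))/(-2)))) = 68552/4165875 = 0.02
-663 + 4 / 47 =-662.91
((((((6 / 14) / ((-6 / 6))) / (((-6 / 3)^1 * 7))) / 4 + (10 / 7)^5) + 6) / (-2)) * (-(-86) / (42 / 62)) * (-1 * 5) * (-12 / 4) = -10715753725 / 941192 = -11385.30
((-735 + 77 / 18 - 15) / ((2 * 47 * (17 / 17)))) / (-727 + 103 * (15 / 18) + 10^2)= 13423 / 915654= 0.01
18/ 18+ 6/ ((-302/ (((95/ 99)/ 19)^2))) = 493292/ 493317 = 1.00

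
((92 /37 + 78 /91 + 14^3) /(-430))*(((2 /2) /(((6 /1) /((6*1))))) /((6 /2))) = -355781 /167055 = -2.13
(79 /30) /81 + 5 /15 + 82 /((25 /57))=187.33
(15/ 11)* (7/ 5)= 21/ 11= 1.91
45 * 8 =360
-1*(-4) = 4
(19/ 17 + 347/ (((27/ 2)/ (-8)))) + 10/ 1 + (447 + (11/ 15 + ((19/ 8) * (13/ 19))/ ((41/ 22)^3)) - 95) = 25066166063/ 158173695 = 158.47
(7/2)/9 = 7/18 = 0.39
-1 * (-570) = 570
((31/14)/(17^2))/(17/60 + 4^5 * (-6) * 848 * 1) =-930/632403360169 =-0.00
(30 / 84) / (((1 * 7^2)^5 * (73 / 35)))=25 / 41241386354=0.00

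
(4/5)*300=240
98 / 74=49 / 37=1.32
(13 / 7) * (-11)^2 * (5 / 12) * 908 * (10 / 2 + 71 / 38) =155325885 / 266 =583931.90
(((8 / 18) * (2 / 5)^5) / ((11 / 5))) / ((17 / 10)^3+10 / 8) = 1024 / 3050685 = 0.00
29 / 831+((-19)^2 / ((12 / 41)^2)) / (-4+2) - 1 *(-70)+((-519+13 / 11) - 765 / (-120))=-2236396187 / 877536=-2548.50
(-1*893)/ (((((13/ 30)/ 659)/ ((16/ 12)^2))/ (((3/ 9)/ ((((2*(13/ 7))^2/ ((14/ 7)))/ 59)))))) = -136105273360/ 19773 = -6883390.15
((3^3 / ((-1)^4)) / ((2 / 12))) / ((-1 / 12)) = -1944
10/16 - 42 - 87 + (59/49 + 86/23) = -1112861/9016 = -123.43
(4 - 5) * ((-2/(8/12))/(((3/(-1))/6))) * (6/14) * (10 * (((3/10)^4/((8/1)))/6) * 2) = -243/28000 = -0.01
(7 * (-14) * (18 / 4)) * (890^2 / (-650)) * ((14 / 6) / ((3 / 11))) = 59771866 / 13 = 4597835.85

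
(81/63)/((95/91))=117/95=1.23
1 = 1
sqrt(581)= 24.10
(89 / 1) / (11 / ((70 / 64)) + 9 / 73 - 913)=-227395 / 2306704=-0.10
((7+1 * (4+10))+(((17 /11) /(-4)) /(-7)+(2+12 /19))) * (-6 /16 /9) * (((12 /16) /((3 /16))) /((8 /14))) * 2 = -46205 /3344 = -13.82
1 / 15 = 0.07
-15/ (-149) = 15/ 149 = 0.10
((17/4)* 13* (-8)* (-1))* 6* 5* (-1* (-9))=119340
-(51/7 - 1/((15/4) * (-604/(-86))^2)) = -17429822/2394105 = -7.28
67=67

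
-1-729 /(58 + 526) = -1313 /584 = -2.25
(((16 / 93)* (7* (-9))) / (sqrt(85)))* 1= -336* sqrt(85) / 2635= -1.18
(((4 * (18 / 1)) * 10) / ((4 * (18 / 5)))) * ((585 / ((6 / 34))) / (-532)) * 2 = -623.12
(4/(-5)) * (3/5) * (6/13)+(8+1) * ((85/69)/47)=5043/351325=0.01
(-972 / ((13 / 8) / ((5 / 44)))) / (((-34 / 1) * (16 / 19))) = 23085 / 9724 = 2.37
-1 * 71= -71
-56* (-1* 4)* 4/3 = 896/3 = 298.67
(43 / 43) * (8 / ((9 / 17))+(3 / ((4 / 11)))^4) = 10708105 / 2304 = 4647.62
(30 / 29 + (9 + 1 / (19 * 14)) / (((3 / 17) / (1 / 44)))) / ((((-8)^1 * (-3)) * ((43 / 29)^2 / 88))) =64788755 / 17706024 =3.66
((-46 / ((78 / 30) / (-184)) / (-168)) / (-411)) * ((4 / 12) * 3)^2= 5290 / 112203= 0.05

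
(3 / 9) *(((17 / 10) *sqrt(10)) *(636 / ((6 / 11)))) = 9911 *sqrt(10) / 15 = 2089.42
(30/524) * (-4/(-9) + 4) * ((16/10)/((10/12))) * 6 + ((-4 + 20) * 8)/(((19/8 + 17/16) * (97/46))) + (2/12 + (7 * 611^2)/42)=130497742649/2096655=62240.92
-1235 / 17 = -72.65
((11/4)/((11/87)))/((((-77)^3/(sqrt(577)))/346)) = -15051* sqrt(577)/913066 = -0.40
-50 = -50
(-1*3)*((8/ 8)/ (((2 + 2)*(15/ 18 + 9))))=-9/ 118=-0.08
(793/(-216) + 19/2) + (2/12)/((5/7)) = 6547/1080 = 6.06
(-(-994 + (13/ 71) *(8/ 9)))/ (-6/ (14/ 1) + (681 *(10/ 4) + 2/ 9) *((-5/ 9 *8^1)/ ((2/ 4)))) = -40008906/ 609319373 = -0.07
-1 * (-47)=47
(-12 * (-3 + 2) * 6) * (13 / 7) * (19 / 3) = 5928 / 7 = 846.86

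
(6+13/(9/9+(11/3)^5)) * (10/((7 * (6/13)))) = 21036665/1129058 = 18.63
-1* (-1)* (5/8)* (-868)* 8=-4340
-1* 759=-759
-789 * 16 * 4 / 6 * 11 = -92576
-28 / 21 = -4 / 3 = -1.33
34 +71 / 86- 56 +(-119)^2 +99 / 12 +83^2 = 3618377 / 172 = 21037.08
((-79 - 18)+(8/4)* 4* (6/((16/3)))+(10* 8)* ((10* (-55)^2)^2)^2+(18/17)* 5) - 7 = 1138781555312499998475/17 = 66987150312499999910.29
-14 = -14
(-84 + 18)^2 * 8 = 34848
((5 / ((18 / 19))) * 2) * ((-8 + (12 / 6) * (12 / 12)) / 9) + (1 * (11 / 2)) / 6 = -661 / 108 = -6.12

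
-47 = -47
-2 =-2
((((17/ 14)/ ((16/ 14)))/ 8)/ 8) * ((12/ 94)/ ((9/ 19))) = 323/ 72192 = 0.00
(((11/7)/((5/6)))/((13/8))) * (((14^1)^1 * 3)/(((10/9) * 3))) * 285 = 270864/65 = 4167.14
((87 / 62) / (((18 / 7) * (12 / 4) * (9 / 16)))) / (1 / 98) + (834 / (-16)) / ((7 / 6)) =-913133 / 70308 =-12.99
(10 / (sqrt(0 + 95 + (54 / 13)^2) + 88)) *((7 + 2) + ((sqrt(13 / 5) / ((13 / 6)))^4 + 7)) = 12125696 / 6448825 - 137792 *sqrt(18971) / 83834725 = 1.65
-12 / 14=-6 / 7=-0.86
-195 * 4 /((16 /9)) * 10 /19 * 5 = -43875 /38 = -1154.61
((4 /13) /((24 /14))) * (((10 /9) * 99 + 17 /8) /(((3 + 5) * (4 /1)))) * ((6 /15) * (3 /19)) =0.04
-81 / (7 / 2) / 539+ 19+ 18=139439 / 3773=36.96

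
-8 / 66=-4 / 33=-0.12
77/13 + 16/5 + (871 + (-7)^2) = 60393/65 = 929.12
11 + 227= 238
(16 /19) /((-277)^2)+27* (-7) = -275533823 /1457851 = -189.00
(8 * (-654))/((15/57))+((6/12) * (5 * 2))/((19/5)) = -1888627/95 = -19880.28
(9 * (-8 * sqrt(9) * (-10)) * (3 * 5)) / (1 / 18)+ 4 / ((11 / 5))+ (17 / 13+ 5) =83398762 / 143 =583208.13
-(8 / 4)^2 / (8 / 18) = -9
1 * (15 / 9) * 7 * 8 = 280 / 3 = 93.33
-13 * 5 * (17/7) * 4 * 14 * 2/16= -1105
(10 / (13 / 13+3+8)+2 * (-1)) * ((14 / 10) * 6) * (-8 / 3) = 392 / 15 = 26.13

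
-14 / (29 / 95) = -1330 / 29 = -45.86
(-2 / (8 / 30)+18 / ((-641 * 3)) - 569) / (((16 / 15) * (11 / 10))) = -55431375 / 112816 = -491.34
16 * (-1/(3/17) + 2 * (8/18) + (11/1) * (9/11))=608/9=67.56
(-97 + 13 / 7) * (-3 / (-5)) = -1998 / 35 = -57.09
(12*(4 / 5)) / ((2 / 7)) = 168 / 5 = 33.60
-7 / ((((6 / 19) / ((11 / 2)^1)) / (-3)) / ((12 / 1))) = 4389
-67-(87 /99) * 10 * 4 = -3371 /33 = -102.15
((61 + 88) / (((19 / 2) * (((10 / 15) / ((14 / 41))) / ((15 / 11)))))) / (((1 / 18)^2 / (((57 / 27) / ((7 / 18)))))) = 8689680 / 451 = 19267.58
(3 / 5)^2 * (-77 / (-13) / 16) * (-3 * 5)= -2079 / 1040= -2.00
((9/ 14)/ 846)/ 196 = 1/ 257936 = 0.00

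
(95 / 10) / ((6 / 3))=19 / 4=4.75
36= 36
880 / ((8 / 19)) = 2090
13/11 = 1.18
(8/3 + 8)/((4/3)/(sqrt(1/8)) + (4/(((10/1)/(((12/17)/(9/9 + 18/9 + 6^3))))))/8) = -595680/4928259191 + 9856518400 * sqrt(2)/4928259191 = 2.83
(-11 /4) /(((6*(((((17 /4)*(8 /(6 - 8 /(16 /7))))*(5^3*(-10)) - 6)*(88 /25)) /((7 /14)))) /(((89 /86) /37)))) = 2225 /20779427328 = 0.00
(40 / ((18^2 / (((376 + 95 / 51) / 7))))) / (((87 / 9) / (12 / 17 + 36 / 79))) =14315600 / 17876673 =0.80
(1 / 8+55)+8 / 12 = 1339 / 24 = 55.79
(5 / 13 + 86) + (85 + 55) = 2943 / 13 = 226.38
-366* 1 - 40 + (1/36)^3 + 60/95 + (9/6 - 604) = -893439053/886464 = -1007.87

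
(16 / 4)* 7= 28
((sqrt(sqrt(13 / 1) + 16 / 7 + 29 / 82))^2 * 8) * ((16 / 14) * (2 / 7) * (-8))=-1024 * sqrt(13) / 49 - 775680 / 14063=-130.51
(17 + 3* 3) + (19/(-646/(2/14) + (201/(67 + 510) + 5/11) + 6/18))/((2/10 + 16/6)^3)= 177945458266469/6844103048869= 26.00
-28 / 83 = -0.34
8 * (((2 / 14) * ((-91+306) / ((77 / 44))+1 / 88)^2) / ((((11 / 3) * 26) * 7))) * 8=17185565907 / 83089006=206.83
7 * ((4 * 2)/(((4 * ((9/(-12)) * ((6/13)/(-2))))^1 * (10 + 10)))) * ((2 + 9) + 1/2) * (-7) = -14651/45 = -325.58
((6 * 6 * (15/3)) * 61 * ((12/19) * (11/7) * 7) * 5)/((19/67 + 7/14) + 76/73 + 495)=70888197600/92338841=767.70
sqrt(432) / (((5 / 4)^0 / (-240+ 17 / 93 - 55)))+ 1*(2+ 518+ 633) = 1153 - 109672*sqrt(3) / 31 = -4974.66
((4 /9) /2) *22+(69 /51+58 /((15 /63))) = 249.84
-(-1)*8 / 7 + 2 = 22 / 7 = 3.14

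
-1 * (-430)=430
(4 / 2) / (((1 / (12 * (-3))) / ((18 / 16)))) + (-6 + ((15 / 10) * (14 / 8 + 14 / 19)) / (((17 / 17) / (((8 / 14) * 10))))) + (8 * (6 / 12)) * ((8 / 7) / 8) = -8660 / 133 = -65.11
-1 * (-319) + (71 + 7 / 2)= 393.50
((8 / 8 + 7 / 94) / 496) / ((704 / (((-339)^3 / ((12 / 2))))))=-1311593373 / 65646592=-19.98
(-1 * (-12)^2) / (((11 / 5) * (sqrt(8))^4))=-45 / 44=-1.02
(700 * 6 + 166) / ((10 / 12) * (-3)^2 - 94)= -8732 / 173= -50.47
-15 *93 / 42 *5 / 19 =-2325 / 266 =-8.74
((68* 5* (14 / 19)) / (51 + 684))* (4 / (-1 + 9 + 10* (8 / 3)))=68 / 1729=0.04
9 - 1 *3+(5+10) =21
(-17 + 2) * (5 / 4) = -75 / 4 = -18.75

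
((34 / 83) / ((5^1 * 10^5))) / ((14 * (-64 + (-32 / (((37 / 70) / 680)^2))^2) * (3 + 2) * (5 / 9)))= 95582211 / 12726021663511602963322400000000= 0.00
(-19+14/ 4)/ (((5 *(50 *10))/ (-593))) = 18383/ 5000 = 3.68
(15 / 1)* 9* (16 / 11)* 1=2160 / 11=196.36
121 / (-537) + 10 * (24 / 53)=122467 / 28461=4.30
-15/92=-0.16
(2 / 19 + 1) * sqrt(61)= 21 * sqrt(61) / 19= 8.63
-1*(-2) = 2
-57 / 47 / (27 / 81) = -171 / 47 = -3.64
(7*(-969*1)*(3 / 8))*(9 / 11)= -183141 / 88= -2081.15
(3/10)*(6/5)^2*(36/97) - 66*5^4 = -500154306/12125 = -41249.84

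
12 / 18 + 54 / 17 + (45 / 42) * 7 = 1157 / 102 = 11.34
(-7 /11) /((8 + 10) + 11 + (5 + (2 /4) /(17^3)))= -68782 /3674935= -0.02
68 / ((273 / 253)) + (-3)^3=9833 / 273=36.02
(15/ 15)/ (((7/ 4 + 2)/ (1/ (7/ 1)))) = 0.04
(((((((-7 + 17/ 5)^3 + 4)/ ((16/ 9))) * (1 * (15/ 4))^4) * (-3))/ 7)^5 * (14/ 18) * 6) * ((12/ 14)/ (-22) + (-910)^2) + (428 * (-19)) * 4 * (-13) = 13986109323044410360350986397178300513329761/ 104076498538671898624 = 134382973288129650523943.60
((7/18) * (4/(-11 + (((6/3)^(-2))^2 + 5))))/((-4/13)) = 728/855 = 0.85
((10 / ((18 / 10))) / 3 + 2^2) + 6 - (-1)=347 / 27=12.85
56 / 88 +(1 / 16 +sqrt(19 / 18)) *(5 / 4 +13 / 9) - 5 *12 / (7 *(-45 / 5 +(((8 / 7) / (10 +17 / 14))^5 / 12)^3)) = 3287399236520774541395815723036854518471 / 1870872813033880287596236273524488366016 +97 *sqrt(38) / 216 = 4.53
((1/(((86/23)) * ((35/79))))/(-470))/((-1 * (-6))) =-1817/8488200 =-0.00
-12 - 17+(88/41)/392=-58250/2009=-28.99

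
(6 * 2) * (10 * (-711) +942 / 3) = -81552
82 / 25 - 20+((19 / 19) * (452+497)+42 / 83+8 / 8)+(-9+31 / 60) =23040037 / 24900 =925.30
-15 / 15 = -1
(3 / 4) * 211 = 633 / 4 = 158.25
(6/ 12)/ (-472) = -1/ 944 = -0.00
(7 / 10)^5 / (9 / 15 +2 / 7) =117649 / 620000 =0.19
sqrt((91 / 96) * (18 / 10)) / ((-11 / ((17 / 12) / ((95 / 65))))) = -221 * sqrt(2730) / 100320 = -0.12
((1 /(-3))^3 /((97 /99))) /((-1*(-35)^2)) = 11 /356475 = 0.00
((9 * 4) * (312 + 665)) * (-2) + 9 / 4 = -281367 / 4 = -70341.75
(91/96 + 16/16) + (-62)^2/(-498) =-45983/7968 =-5.77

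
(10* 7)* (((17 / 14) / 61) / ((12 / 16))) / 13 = 340 / 2379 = 0.14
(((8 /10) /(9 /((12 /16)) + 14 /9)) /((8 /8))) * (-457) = -8226 /305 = -26.97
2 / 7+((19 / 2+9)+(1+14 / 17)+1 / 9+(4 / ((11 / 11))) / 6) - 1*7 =30817 / 2142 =14.39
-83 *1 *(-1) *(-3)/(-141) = 83/47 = 1.77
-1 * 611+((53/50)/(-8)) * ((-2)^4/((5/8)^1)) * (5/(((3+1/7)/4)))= -173961/275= -632.59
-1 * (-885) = 885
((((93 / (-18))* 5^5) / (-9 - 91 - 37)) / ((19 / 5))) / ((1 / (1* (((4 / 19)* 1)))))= 968750 / 148371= 6.53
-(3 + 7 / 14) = -7 / 2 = -3.50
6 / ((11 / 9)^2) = 486 / 121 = 4.02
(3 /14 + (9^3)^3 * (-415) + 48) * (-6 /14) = 6752739121245 /98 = 68905501237.19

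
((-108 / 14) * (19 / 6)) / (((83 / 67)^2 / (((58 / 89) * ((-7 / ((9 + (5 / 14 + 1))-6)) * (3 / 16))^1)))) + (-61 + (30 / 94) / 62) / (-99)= 80725726094071 / 21578972626332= 3.74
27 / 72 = 3 / 8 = 0.38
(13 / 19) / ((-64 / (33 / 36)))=-143 / 14592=-0.01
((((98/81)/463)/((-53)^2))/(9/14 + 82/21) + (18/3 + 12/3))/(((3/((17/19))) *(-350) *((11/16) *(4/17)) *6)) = -19383299811418/2207784631454325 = -0.01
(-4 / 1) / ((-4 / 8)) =8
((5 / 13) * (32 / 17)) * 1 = 160 / 221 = 0.72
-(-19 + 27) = -8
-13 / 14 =-0.93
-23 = -23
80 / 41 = 1.95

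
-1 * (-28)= 28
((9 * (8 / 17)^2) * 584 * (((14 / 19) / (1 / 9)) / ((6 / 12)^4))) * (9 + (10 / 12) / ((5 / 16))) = 7911751680 / 5491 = 1440858.07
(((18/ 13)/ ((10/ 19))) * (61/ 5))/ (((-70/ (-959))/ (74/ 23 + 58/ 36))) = 317407217/ 149500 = 2123.13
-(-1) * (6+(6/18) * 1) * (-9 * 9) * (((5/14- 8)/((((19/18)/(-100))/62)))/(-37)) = 161206200/259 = 622417.76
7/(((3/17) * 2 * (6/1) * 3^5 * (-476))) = -1/34992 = -0.00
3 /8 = 0.38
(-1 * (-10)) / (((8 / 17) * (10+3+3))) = 85 / 64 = 1.33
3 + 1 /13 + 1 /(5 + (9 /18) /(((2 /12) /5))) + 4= 1853 /260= 7.13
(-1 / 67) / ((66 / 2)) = -1 / 2211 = -0.00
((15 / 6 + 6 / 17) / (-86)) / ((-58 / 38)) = 1843 / 84796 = 0.02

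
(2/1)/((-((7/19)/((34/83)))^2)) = -834632/337561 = -2.47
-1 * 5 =-5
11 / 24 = 0.46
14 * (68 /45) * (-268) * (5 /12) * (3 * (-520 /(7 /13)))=61597120 /9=6844124.44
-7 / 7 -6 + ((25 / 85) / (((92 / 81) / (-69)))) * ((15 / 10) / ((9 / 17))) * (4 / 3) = -149 / 2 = -74.50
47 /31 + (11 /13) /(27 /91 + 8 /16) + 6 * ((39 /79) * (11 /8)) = 9447189 /1420420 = 6.65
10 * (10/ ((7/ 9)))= 900/ 7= 128.57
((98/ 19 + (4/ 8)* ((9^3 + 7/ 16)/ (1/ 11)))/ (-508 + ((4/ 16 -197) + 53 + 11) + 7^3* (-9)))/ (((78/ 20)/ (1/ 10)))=-62625/ 2266472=-0.03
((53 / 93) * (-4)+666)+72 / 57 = 1175026 / 1767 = 664.98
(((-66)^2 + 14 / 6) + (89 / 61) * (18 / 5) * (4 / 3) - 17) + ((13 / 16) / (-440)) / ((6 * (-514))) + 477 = 1278128367877 / 264878592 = 4825.34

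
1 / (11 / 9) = 9 / 11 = 0.82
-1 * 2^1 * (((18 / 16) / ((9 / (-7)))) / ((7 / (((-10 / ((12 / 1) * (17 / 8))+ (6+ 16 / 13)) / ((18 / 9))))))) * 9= 6801 / 884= 7.69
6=6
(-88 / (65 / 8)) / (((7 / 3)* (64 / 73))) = -2409 / 455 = -5.29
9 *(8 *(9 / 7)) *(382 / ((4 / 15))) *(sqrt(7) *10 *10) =92826000 *sqrt(7) / 7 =35084930.17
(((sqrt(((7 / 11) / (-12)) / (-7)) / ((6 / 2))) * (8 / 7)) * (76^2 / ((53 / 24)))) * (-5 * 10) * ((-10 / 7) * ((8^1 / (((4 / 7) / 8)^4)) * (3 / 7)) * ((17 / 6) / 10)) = 70384025600 * sqrt(33) / 1749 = 231175211.19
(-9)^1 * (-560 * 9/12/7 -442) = 4518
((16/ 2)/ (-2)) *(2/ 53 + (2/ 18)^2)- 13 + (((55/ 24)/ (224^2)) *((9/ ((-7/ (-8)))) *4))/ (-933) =-1547533608787/ 117234480384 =-13.20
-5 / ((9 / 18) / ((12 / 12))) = -10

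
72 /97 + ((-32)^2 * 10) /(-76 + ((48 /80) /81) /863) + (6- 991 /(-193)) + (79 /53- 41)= -1426484183491583 /8785429950727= -162.37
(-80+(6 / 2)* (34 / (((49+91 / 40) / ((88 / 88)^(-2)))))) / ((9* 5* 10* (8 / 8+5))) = -1600 / 55377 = -0.03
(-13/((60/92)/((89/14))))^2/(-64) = -708145321/2822400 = -250.90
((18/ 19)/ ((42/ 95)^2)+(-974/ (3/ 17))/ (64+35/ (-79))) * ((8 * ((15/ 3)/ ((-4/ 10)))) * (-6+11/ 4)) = -26647.98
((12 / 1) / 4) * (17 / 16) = 51 / 16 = 3.19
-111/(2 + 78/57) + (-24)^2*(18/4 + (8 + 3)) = 569283/64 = 8895.05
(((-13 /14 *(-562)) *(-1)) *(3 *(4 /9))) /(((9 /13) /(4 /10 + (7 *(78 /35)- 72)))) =1519648 /27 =56283.26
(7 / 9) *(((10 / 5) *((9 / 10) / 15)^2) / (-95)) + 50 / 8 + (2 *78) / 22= 34852971 / 2612500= 13.34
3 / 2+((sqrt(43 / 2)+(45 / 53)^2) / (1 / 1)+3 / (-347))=4312665 / 1949446+sqrt(86) / 2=6.85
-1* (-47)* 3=141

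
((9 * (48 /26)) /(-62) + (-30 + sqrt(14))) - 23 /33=-411803 /13299 + sqrt(14)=-27.22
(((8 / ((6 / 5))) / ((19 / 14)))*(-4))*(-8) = 8960 / 57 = 157.19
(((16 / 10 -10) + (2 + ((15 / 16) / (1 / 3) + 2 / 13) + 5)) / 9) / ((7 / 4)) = 181 / 1820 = 0.10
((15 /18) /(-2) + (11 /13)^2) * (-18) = -5.39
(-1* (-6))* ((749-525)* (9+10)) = 25536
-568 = -568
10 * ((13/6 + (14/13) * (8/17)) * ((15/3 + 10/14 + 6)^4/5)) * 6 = 320554327840/530621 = 604111.65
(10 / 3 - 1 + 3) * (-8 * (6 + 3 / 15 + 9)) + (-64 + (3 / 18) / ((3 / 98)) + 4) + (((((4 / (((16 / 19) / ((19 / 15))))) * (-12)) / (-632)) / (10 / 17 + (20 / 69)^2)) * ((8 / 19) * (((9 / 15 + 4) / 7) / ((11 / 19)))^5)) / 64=-73622555157299397049347761 / 104713325573465070000000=-703.09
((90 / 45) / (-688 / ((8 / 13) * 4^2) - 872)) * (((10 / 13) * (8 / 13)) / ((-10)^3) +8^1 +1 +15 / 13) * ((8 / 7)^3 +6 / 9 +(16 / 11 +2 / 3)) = -33255902336 / 360344609625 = -0.09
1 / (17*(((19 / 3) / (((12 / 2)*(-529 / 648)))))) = -529 / 11628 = -0.05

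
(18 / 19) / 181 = 18 / 3439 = 0.01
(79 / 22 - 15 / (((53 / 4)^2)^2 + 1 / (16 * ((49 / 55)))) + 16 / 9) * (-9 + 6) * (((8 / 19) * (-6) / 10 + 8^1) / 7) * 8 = -1209852001659008 / 8484692983305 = -142.59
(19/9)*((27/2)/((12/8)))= 19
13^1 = 13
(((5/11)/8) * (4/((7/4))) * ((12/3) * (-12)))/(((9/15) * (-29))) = 800/2233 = 0.36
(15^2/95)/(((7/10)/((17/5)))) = 1530/133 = 11.50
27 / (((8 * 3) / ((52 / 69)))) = 0.85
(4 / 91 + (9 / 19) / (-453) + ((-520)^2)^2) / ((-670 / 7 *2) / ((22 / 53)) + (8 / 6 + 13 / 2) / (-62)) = -158501896.23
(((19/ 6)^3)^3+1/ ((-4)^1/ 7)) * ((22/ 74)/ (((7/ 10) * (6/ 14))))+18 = 17756921017909/ 559312128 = 31747.78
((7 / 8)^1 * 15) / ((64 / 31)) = 3255 / 512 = 6.36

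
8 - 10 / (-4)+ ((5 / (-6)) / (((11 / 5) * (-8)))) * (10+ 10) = 1511 / 132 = 11.45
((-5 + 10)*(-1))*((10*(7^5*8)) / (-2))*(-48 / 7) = -23049600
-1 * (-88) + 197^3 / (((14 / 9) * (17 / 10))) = 344052257 / 119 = 2891195.44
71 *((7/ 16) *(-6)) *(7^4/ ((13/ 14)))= -481908.40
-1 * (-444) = 444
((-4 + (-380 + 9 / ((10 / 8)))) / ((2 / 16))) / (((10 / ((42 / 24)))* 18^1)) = -2198 / 75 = -29.31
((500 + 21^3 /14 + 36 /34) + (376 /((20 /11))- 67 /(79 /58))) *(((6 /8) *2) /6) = 17729869 /53720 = 330.04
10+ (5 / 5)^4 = 11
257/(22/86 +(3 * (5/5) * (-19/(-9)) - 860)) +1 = 76937/110090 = 0.70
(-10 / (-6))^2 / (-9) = -25 / 81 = -0.31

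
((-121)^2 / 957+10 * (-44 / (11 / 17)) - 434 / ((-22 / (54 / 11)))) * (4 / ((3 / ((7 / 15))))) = -167379604 / 473715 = -353.33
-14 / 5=-2.80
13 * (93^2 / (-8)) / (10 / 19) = -2136303 / 80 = -26703.79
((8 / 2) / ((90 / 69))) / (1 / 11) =33.73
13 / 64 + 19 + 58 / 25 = 34437 / 1600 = 21.52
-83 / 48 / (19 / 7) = -581 / 912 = -0.64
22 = 22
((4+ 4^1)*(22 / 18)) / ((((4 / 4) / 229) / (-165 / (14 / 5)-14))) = -10287596 / 63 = -163295.17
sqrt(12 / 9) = 2*sqrt(3) / 3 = 1.15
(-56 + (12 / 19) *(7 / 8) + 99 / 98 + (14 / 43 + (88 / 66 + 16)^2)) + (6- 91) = 58127746 / 360297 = 161.33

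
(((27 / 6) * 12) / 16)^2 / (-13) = -729 / 832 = -0.88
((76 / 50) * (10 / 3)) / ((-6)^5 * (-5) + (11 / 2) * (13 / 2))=304 / 2334945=0.00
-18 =-18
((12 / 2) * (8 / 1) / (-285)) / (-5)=16 / 475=0.03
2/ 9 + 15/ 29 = 193/ 261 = 0.74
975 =975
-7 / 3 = -2.33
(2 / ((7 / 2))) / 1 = 4 / 7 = 0.57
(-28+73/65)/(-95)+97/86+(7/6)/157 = 177369941/125062275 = 1.42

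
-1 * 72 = -72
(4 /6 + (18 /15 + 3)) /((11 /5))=73 /33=2.21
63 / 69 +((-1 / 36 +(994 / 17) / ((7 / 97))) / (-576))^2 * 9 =5944828680743 / 317565370368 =18.72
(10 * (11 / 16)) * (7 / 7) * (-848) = -5830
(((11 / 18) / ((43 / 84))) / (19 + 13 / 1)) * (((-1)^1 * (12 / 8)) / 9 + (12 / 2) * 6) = 385 / 288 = 1.34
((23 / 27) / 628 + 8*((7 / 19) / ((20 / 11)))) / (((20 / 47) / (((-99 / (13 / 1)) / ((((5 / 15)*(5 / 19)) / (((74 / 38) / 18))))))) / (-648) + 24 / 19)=449927106849 / 350318819420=1.28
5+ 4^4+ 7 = 268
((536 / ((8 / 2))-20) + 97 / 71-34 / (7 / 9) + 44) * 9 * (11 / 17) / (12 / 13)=24658491 / 33796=729.63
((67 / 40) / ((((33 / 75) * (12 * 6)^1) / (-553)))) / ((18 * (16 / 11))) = -185255 / 165888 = -1.12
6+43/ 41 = 289/ 41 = 7.05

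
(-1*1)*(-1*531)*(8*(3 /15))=849.60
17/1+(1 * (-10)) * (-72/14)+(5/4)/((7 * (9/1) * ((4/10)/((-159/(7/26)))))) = 23011/588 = 39.13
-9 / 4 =-2.25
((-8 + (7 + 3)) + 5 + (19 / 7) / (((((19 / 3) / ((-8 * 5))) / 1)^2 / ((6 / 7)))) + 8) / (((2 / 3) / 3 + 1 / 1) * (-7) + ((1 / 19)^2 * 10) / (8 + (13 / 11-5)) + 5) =-394735545 / 12994849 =-30.38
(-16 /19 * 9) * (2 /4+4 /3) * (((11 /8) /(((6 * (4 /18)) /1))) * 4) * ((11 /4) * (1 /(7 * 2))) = -11.26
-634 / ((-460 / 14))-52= -3761 / 115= -32.70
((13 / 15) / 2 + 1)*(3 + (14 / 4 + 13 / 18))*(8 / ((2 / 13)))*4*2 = 116272 / 27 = 4306.37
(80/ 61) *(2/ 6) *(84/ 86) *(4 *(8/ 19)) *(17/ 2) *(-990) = -301593600/ 49837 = -6051.60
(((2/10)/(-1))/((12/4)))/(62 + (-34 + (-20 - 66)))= 1/870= 0.00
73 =73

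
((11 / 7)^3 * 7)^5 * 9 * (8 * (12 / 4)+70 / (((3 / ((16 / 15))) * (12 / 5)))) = 3876486301217724128 / 847425747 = 4574425918.66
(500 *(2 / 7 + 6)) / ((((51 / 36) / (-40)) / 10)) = -887394.96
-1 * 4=-4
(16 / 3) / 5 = 16 / 15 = 1.07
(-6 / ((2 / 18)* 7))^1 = -54 / 7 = -7.71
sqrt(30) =5.48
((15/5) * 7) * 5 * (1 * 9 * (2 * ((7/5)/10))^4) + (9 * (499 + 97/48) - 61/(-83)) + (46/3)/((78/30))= 18295638811763/4046250000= 4521.63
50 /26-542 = -7021 /13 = -540.08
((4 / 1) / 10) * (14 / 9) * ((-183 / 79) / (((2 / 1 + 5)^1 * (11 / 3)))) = -244 / 4345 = -0.06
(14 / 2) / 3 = 7 / 3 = 2.33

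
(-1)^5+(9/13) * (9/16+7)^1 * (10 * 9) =48901/104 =470.20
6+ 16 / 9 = 70 / 9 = 7.78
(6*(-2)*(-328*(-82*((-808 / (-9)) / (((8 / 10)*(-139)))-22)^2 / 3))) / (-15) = 87581447382016 / 23475015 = 3730836.70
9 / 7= 1.29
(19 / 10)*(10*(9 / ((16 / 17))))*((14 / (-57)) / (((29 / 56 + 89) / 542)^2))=-13703503072 / 8376723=-1635.90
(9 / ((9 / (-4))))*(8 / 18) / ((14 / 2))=-16 / 63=-0.25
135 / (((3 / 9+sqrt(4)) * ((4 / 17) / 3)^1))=20655 / 28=737.68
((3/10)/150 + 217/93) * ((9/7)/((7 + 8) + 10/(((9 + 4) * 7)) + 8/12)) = 409851/2153500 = 0.19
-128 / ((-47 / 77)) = 9856 / 47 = 209.70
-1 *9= -9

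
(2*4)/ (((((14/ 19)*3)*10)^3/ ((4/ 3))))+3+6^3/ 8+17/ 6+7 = 138339617/ 3472875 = 39.83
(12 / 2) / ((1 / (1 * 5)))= 30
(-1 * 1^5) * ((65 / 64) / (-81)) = 65 / 5184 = 0.01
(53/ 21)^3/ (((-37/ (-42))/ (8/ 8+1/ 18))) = 2828663/ 146853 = 19.26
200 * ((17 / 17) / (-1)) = -200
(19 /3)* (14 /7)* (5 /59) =190 /177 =1.07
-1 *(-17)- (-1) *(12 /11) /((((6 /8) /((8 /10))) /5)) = 22.82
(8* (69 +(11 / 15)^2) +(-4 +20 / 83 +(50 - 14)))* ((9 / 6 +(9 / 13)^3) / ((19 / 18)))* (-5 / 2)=-2553.40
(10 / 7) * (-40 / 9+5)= 50 / 63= 0.79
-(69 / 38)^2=-4761 / 1444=-3.30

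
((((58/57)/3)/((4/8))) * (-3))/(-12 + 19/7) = 812/3705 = 0.22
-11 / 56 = -0.20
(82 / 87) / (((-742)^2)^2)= 41 / 13185751237176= 0.00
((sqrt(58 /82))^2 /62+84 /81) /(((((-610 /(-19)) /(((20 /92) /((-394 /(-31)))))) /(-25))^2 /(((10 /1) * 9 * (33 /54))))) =27681952684375 /2706109672424544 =0.01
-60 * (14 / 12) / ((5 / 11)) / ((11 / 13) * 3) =-182 / 3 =-60.67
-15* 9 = -135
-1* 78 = -78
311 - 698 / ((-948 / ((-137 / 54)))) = 309.13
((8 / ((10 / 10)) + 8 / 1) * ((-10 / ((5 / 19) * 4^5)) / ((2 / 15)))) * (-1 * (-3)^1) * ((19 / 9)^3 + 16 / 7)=-5669315 / 36288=-156.23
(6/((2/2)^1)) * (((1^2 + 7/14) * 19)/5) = 171/5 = 34.20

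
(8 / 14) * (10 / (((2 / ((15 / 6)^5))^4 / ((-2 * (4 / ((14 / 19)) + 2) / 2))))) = -6198883056640625 / 25690112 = -241294512.72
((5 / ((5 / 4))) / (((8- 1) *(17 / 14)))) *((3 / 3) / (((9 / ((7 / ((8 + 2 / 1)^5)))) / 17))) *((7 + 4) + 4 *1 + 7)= 77 / 56250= 0.00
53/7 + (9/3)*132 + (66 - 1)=3280/7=468.57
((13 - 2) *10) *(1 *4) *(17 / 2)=3740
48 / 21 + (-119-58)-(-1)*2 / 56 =-174.68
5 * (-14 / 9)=-70 / 9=-7.78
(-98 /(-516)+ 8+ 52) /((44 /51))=263993 /3784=69.77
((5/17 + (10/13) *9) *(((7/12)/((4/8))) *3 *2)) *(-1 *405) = -4521825/221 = -20460.75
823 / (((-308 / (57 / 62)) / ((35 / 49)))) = -234555 / 133672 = -1.75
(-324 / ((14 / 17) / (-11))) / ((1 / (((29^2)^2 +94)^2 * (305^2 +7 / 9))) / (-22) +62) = 279205863831756279000000 / 3999978375354268999937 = 69.80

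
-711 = -711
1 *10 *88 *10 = 8800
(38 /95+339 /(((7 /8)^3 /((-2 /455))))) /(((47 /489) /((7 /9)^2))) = -9281546 /808353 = -11.48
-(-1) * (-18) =-18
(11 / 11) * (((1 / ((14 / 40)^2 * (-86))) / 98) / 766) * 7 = -50 / 5648867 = -0.00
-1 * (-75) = 75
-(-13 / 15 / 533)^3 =1 / 232608375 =0.00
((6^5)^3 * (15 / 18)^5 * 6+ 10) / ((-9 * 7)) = -161962971430 / 9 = -17995885714.44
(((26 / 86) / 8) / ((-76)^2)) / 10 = 13 / 19869440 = 0.00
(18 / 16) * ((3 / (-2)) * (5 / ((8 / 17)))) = -2295 / 128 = -17.93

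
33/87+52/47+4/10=12851/6815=1.89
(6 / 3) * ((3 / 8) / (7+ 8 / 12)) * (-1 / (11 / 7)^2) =-441 / 11132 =-0.04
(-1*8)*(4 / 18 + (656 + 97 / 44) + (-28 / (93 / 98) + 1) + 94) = -17773718 / 3069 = -5791.37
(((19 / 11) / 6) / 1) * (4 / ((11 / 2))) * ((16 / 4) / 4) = 76 / 363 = 0.21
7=7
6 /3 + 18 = 20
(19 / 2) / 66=19 / 132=0.14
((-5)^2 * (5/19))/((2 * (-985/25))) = -625/7486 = -0.08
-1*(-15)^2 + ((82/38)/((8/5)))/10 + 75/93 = -2111529/9424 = -224.06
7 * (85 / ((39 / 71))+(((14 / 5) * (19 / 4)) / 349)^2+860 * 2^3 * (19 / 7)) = 131803.22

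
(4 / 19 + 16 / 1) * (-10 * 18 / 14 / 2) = -1980 / 19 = -104.21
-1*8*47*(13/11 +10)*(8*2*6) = -403618.91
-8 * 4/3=-32/3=-10.67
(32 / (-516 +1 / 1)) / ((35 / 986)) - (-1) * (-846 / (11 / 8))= -122340272 / 198275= -617.02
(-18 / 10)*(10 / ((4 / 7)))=-63 / 2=-31.50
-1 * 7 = -7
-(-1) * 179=179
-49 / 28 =-7 / 4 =-1.75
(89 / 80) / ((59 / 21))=1869 / 4720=0.40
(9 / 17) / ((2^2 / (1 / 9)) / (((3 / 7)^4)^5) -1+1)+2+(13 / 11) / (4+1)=2.24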